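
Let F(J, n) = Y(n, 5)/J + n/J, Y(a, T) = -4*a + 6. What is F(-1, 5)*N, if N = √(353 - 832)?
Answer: 9*I*√479 ≈ 196.97*I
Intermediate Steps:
Y(a, T) = 6 - 4*a
N = I*√479 (N = √(-479) = I*√479 ≈ 21.886*I)
F(J, n) = n/J + (6 - 4*n)/J (F(J, n) = (6 - 4*n)/J + n/J = n/J + (6 - 4*n)/J)
F(-1, 5)*N = (3*(2 - 1*5)/(-1))*(I*√479) = (3*(-1)*(2 - 5))*(I*√479) = (3*(-1)*(-3))*(I*√479) = 9*(I*√479) = 9*I*√479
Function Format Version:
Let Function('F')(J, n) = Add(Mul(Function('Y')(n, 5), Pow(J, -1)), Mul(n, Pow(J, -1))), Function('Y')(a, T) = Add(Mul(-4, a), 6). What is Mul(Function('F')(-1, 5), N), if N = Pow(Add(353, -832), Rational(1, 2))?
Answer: Mul(9, I, Pow(479, Rational(1, 2))) ≈ Mul(196.97, I)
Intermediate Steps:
Function('Y')(a, T) = Add(6, Mul(-4, a))
N = Mul(I, Pow(479, Rational(1, 2))) (N = Pow(-479, Rational(1, 2)) = Mul(I, Pow(479, Rational(1, 2))) ≈ Mul(21.886, I))
Function('F')(J, n) = Add(Mul(n, Pow(J, -1)), Mul(Pow(J, -1), Add(6, Mul(-4, n)))) (Function('F')(J, n) = Add(Mul(Add(6, Mul(-4, n)), Pow(J, -1)), Mul(n, Pow(J, -1))) = Add(Mul(Pow(J, -1), Add(6, Mul(-4, n))), Mul(n, Pow(J, -1))) = Add(Mul(n, Pow(J, -1)), Mul(Pow(J, -1), Add(6, Mul(-4, n)))))
Mul(Function('F')(-1, 5), N) = Mul(Mul(3, Pow(-1, -1), Add(2, Mul(-1, 5))), Mul(I, Pow(479, Rational(1, 2)))) = Mul(Mul(3, -1, Add(2, -5)), Mul(I, Pow(479, Rational(1, 2)))) = Mul(Mul(3, -1, -3), Mul(I, Pow(479, Rational(1, 2)))) = Mul(9, Mul(I, Pow(479, Rational(1, 2)))) = Mul(9, I, Pow(479, Rational(1, 2)))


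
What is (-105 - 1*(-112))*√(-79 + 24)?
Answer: 7*I*√55 ≈ 51.913*I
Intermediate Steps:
(-105 - 1*(-112))*√(-79 + 24) = (-105 + 112)*√(-55) = 7*(I*√55) = 7*I*√55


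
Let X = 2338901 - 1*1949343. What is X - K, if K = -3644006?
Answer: 4033564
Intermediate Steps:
X = 389558 (X = 2338901 - 1949343 = 389558)
X - K = 389558 - 1*(-3644006) = 389558 + 3644006 = 4033564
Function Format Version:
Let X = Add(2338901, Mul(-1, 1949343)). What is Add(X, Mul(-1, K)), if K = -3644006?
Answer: 4033564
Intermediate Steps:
X = 389558 (X = Add(2338901, -1949343) = 389558)
Add(X, Mul(-1, K)) = Add(389558, Mul(-1, -3644006)) = Add(389558, 3644006) = 4033564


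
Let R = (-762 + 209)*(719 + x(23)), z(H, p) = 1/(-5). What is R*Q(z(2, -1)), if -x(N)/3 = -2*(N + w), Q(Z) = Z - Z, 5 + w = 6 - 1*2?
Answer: 0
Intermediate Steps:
w = -1 (w = -5 + (6 - 1*2) = -5 + (6 - 2) = -5 + 4 = -1)
z(H, p) = -⅕
Q(Z) = 0
x(N) = -6 + 6*N (x(N) = -(-6)*(N - 1) = -(-6)*(-1 + N) = -3*(2 - 2*N) = -6 + 6*N)
R = -470603 (R = (-762 + 209)*(719 + (-6 + 6*23)) = -553*(719 + (-6 + 138)) = -553*(719 + 132) = -553*851 = -470603)
R*Q(z(2, -1)) = -470603*0 = 0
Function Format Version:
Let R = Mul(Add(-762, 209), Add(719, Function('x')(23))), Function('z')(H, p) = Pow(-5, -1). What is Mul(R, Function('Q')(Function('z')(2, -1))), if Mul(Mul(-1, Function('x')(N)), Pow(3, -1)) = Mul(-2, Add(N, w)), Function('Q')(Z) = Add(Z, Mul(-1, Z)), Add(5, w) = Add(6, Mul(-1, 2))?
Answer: 0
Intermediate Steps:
w = -1 (w = Add(-5, Add(6, Mul(-1, 2))) = Add(-5, Add(6, -2)) = Add(-5, 4) = -1)
Function('z')(H, p) = Rational(-1, 5)
Function('Q')(Z) = 0
Function('x')(N) = Add(-6, Mul(6, N)) (Function('x')(N) = Mul(-3, Mul(-2, Add(N, -1))) = Mul(-3, Mul(-2, Add(-1, N))) = Mul(-3, Add(2, Mul(-2, N))) = Add(-6, Mul(6, N)))
R = -470603 (R = Mul(Add(-762, 209), Add(719, Add(-6, Mul(6, 23)))) = Mul(-553, Add(719, Add(-6, 138))) = Mul(-553, Add(719, 132)) = Mul(-553, 851) = -470603)
Mul(R, Function('Q')(Function('z')(2, -1))) = Mul(-470603, 0) = 0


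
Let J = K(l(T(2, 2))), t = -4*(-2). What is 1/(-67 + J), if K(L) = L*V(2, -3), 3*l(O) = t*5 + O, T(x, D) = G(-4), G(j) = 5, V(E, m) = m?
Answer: -1/112 ≈ -0.0089286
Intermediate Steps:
t = 8
T(x, D) = 5
l(O) = 40/3 + O/3 (l(O) = (8*5 + O)/3 = (40 + O)/3 = 40/3 + O/3)
K(L) = -3*L (K(L) = L*(-3) = -3*L)
J = -45 (J = -3*(40/3 + (⅓)*5) = -3*(40/3 + 5/3) = -3*15 = -45)
1/(-67 + J) = 1/(-67 - 45) = 1/(-112) = -1/112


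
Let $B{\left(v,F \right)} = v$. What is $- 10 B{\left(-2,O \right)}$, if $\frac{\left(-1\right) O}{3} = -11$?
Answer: $20$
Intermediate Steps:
$O = 33$ ($O = \left(-3\right) \left(-11\right) = 33$)
$- 10 B{\left(-2,O \right)} = \left(-10\right) \left(-2\right) = 20$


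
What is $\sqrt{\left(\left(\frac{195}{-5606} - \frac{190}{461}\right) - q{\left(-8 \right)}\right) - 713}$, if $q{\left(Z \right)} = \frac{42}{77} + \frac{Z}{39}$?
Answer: $\frac{i \sqrt{877387439792835319062}}{1108693014} \approx 26.717 i$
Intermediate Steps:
$q{\left(Z \right)} = \frac{6}{11} + \frac{Z}{39}$ ($q{\left(Z \right)} = 42 \cdot \frac{1}{77} + Z \frac{1}{39} = \frac{6}{11} + \frac{Z}{39}$)
$\sqrt{\left(\left(\frac{195}{-5606} - \frac{190}{461}\right) - q{\left(-8 \right)}\right) - 713} = \sqrt{\left(\left(\frac{195}{-5606} - \frac{190}{461}\right) - \left(\frac{6}{11} + \frac{1}{39} \left(-8\right)\right)\right) - 713} = \sqrt{\left(\left(195 \left(- \frac{1}{5606}\right) - \frac{190}{461}\right) - \left(\frac{6}{11} - \frac{8}{39}\right)\right) - 713} = \sqrt{\left(\left(- \frac{195}{5606} - \frac{190}{461}\right) - \frac{146}{429}\right) - 713} = \sqrt{\left(- \frac{1155035}{2584366} - \frac{146}{429}\right) - 713} = \sqrt{- \frac{872827451}{1108693014} - 713} = \sqrt{- \frac{791370946433}{1108693014}} = \frac{i \sqrt{877387439792835319062}}{1108693014}$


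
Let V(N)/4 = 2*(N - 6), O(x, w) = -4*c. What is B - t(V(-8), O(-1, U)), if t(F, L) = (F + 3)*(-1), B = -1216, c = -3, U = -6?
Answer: -1325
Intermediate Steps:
O(x, w) = 12 (O(x, w) = -4*(-3) = 12)
V(N) = -48 + 8*N (V(N) = 4*(2*(N - 6)) = 4*(2*(-6 + N)) = 4*(-12 + 2*N) = -48 + 8*N)
t(F, L) = -3 - F (t(F, L) = (3 + F)*(-1) = -3 - F)
B - t(V(-8), O(-1, U)) = -1216 - (-3 - (-48 + 8*(-8))) = -1216 - (-3 - (-48 - 64)) = -1216 - (-3 - 1*(-112)) = -1216 - (-3 + 112) = -1216 - 1*109 = -1216 - 109 = -1325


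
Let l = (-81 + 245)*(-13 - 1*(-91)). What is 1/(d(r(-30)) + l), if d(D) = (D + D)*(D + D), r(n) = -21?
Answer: 1/14556 ≈ 6.8700e-5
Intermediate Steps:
l = 12792 (l = 164*(-13 + 91) = 164*78 = 12792)
d(D) = 4*D**2 (d(D) = (2*D)*(2*D) = 4*D**2)
1/(d(r(-30)) + l) = 1/(4*(-21)**2 + 12792) = 1/(4*441 + 12792) = 1/(1764 + 12792) = 1/14556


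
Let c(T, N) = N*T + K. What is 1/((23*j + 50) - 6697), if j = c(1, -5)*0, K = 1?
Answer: -1/6647 ≈ -0.00015044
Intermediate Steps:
c(T, N) = 1 + N*T (c(T, N) = N*T + 1 = 1 + N*T)
j = 0 (j = (1 - 5*1)*0 = (1 - 5)*0 = -4*0 = 0)
1/((23*j + 50) - 6697) = 1/((23*0 + 50) - 6697) = 1/((0 + 50) - 6697) = 1/(50 - 6697) = 1/(-6647) = -1/6647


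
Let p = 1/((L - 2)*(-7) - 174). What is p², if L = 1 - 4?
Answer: 1/19321 ≈ 5.1757e-5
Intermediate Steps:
L = -3
p = -1/139 (p = 1/((-3 - 2)*(-7) - 174) = 1/(-5*(-7) - 174) = 1/(35 - 174) = 1/(-139) = -1/139 ≈ -0.0071942)
p² = (-1/139)² = 1/19321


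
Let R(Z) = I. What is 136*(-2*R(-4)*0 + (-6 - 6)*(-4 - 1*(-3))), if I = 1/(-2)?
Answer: 1632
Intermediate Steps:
I = -½ ≈ -0.50000
R(Z) = -½
136*(-2*R(-4)*0 + (-6 - 6)*(-4 - 1*(-3))) = 136*(-2*(-½)*0 + (-6 - 6)*(-4 - 1*(-3))) = 136*(1*0 - 12*(-4 + 3)) = 136*(0 - 12*(-1)) = 136*(0 + 12) = 136*12 = 1632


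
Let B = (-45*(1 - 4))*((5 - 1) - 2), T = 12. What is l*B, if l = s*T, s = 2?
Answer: 6480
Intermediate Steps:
l = 24 (l = 2*12 = 24)
B = 270 (B = (-45*(-3))*(4 - 2) = -9*(-15)*2 = 135*2 = 270)
l*B = 24*270 = 6480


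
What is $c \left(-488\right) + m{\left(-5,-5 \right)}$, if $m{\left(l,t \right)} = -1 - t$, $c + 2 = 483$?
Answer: $-234724$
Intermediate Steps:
$c = 481$ ($c = -2 + 483 = 481$)
$c \left(-488\right) + m{\left(-5,-5 \right)} = 481 \left(-488\right) - -4 = -234728 + \left(-1 + 5\right) = -234728 + 4 = -234724$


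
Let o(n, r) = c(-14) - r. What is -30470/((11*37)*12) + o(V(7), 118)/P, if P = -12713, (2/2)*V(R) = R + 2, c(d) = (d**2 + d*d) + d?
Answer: -17665225/2822286 ≈ -6.2592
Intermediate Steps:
c(d) = d + 2*d**2 (c(d) = (d**2 + d**2) + d = 2*d**2 + d = d + 2*d**2)
V(R) = 2 + R (V(R) = R + 2 = 2 + R)
o(n, r) = 378 - r (o(n, r) = -14*(1 + 2*(-14)) - r = -14*(1 - 28) - r = -14*(-27) - r = 378 - r)
-30470/((11*37)*12) + o(V(7), 118)/P = -30470/((11*37)*12) + (378 - 1*118)/(-12713) = -30470/(407*12) + (378 - 118)*(-1/12713) = -30470/4884 + 260*(-1/12713) = -30470*1/4884 - 260/12713 = -1385/222 - 260/12713 = -17665225/2822286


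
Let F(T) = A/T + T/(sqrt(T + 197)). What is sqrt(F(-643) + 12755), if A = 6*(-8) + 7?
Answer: sqrt(1048997123499928 + 118568077322*I*sqrt(446))/286778 ≈ 112.94 + 0.13479*I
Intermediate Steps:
A = -41 (A = -48 + 7 = -41)
F(T) = -41/T + T/sqrt(197 + T) (F(T) = -41/T + T/(sqrt(T + 197)) = -41/T + T/(sqrt(197 + T)) = -41/T + T/sqrt(197 + T))
sqrt(F(-643) + 12755) = sqrt((-41/(-643) - 643/sqrt(197 - 643)) + 12755) = sqrt((-41*(-1/643) - (-643)*I*sqrt(446)/446) + 12755) = sqrt((41/643 - (-643)*I*sqrt(446)/446) + 12755) = sqrt((41/643 + 643*I*sqrt(446)/446) + 12755) = sqrt(8201506/643 + 643*I*sqrt(446)/446)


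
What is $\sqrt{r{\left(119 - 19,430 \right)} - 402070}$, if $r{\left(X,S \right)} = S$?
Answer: $2 i \sqrt{100410} \approx 633.75 i$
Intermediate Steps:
$\sqrt{r{\left(119 - 19,430 \right)} - 402070} = \sqrt{430 - 402070} = \sqrt{-401640} = 2 i \sqrt{100410}$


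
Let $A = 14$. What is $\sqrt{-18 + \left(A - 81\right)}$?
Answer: $i \sqrt{85} \approx 9.2195 i$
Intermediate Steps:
$\sqrt{-18 + \left(A - 81\right)} = \sqrt{-18 + \left(14 - 81\right)} = \sqrt{-18 - 67} = \sqrt{-85} = i \sqrt{85}$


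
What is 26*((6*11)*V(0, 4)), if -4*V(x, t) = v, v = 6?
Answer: -2574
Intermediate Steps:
V(x, t) = -3/2 (V(x, t) = -1/4*6 = -3/2)
26*((6*11)*V(0, 4)) = 26*((6*11)*(-3/2)) = 26*(66*(-3/2)) = 26*(-99) = -2574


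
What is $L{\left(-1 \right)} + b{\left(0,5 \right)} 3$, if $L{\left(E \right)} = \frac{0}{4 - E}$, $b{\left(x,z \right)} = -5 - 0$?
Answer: $-15$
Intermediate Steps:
$b{\left(x,z \right)} = -5$ ($b{\left(x,z \right)} = -5 + 0 = -5$)
$L{\left(E \right)} = 0$
$L{\left(-1 \right)} + b{\left(0,5 \right)} 3 = 0 - 15 = -15$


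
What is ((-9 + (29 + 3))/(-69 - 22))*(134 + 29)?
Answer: -3749/91 ≈ -41.198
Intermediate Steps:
((-9 + (29 + 3))/(-69 - 22))*(134 + 29) = ((-9 + 32)/(-91))*163 = (23*(-1/91))*163 = -23/91*163 = -3749/91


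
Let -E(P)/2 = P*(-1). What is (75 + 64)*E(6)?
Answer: 1668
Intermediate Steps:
E(P) = 2*P (E(P) = -2*P*(-1) = -(-2)*P = 2*P)
(75 + 64)*E(6) = (75 + 64)*(2*6) = 139*12 = 1668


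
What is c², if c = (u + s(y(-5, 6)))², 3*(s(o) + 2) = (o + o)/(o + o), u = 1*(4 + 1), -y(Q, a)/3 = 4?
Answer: 10000/81 ≈ 123.46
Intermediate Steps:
y(Q, a) = -12 (y(Q, a) = -3*4 = -12)
u = 5 (u = 1*5 = 5)
s(o) = -5/3 (s(o) = -2 + ((o + o)/(o + o))/3 = -2 + ((2*o)/((2*o)))/3 = -2 + ((2*o)*(1/(2*o)))/3 = -2 + (⅓)*1 = -2 + ⅓ = -5/3)
c = 100/9 (c = (5 - 5/3)² = (10/3)² = 100/9 ≈ 11.111)
c² = (100/9)² = 10000/81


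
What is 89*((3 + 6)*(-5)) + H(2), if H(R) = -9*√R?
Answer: -4005 - 9*√2 ≈ -4017.7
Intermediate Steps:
89*((3 + 6)*(-5)) + H(2) = 89*((3 + 6)*(-5)) - 9*√2 = 89*(9*(-5)) - 9*√2 = 89*(-45) - 9*√2 = -4005 - 9*√2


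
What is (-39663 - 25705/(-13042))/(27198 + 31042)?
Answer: -73894163/108509440 ≈ -0.68099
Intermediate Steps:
(-39663 - 25705/(-13042))/(27198 + 31042) = (-39663 - 25705*(-1/13042))/58240 = (-39663 + 25705/13042)*(1/58240) = -517259141/13042*1/58240 = -73894163/108509440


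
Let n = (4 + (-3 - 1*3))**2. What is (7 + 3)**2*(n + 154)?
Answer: 15800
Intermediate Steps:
n = 4 (n = (4 + (-3 - 3))**2 = (4 - 6)**2 = (-2)**2 = 4)
(7 + 3)**2*(n + 154) = (7 + 3)**2*(4 + 154) = 10**2*158 = 100*158 = 15800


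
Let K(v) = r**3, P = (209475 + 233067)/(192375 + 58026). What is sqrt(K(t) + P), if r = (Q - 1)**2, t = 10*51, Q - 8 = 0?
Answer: sqrt(819642317281799)/83467 ≈ 343.00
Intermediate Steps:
Q = 8 (Q = 8 + 0 = 8)
P = 147514/83467 (P = 442542/250401 = 442542*(1/250401) = 147514/83467 ≈ 1.7673)
t = 510
r = 49 (r = (8 - 1)**2 = 7**2 = 49)
K(v) = 117649 (K(v) = 49**3 = 117649)
sqrt(K(t) + P) = sqrt(117649 + 147514/83467) = sqrt(9819956597/83467) = sqrt(819642317281799)/83467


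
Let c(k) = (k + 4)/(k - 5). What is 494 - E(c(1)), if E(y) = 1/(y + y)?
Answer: 2472/5 ≈ 494.40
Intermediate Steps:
c(k) = (4 + k)/(-5 + k)
E(y) = 1/(2*y)
494 - E(c(1)) = 494 - 1/(2*((4 + 1)/(-5 + 1))) = 494 - 1/(2*(5/(-4))) = 494 - 1/(2*((-¼*5))) = 494 - 1/(2*(-5/4)) = 494 - (-4)/(2*5) = 494 - 1*(-⅖) = 494 + ⅖ = 2472/5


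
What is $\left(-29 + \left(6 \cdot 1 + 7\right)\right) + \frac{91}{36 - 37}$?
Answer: $-107$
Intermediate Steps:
$\left(-29 + \left(6 \cdot 1 + 7\right)\right) + \frac{91}{36 - 37} = \left(-29 + \left(6 + 7\right)\right) + \frac{91}{-1} = \left(-29 + 13\right) + 91 \left(-1\right) = -16 - 91 = -107$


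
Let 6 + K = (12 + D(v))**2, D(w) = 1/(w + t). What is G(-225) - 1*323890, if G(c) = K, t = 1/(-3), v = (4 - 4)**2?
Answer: -323815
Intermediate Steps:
v = 0 (v = 0**2 = 0)
t = -1/3 ≈ -0.33333
D(w) = 1/(-1/3 + w) (D(w) = 1/(w - 1/3) = 1/(-1/3 + w))
K = 75 (K = -6 + (12 + 3/(-1 + 3*0))**2 = -6 + (12 + 3/(-1 + 0))**2 = -6 + (12 + 3/(-1))**2 = -6 + (12 + 3*(-1))**2 = -6 + (12 - 3)**2 = -6 + 9**2 = -6 + 81 = 75)
G(c) = 75
G(-225) - 1*323890 = 75 - 1*323890 = 75 - 323890 = -323815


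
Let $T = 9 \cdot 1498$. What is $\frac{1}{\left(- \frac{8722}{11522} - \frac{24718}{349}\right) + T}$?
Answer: $\frac{287227}{3851834073} \approx 7.4569 \cdot 10^{-5}$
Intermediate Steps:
$T = 13482$
$\frac{1}{\left(- \frac{8722}{11522} - \frac{24718}{349}\right) + T} = \frac{1}{\left(- \frac{8722}{11522} - \frac{24718}{349}\right) + 13482} = \frac{1}{\left(\left(-8722\right) \frac{1}{11522} - \frac{24718}{349}\right) + 13482} = \frac{1}{\left(- \frac{623}{823} - \frac{24718}{349}\right) + 13482} = \frac{1}{- \frac{20560341}{287227} + 13482} = \frac{1}{\frac{3851834073}{287227}} = \frac{287227}{3851834073}$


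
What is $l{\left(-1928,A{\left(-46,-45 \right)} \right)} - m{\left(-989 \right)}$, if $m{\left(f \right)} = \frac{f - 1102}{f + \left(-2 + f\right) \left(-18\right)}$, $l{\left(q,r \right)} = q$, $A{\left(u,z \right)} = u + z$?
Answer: $- \frac{32482781}{16849} \approx -1927.9$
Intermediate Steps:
$m{\left(f \right)} = \frac{-1102 + f}{36 - 17 f}$ ($m{\left(f \right)} = \frac{-1102 + f}{f - \left(-36 + 18 f\right)} = \frac{-1102 + f}{36 - 17 f}$)
$l{\left(-1928,A{\left(-46,-45 \right)} \right)} - m{\left(-989 \right)} = -1928 - \frac{1102 - -989}{-36 + 17 \left(-989\right)} = -1928 - \frac{1102 + 989}{-36 - 16813} = -1928 - \frac{1}{-16849} \cdot 2091 = -1928 - \left(- \frac{1}{16849}\right) 2091 = -1928 - - \frac{2091}{16849} = -1928 + \frac{2091}{16849} = - \frac{32482781}{16849}$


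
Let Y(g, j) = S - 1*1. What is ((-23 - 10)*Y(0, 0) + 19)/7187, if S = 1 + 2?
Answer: -47/7187 ≈ -0.0065396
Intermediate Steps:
S = 3
Y(g, j) = 2 (Y(g, j) = 3 - 1*1 = 3 - 1 = 2)
((-23 - 10)*Y(0, 0) + 19)/7187 = ((-23 - 10)*2 + 19)/7187 = (-33*2 + 19)*(1/7187) = (-66 + 19)*(1/7187) = -47*1/7187 = -47/7187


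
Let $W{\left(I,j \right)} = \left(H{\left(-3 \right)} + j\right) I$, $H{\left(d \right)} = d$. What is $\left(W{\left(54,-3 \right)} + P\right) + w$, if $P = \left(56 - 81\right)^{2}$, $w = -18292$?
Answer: $-17991$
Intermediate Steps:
$W{\left(I,j \right)} = I \left(-3 + j\right)$ ($W{\left(I,j \right)} = \left(-3 + j\right) I = I \left(-3 + j\right)$)
$P = 625$ ($P = \left(-25\right)^{2} = 625$)
$\left(W{\left(54,-3 \right)} + P\right) + w = \left(54 \left(-3 - 3\right) + 625\right) - 18292 = \left(54 \left(-6\right) + 625\right) - 18292 = \left(-324 + 625\right) - 18292 = 301 - 18292 = -17991$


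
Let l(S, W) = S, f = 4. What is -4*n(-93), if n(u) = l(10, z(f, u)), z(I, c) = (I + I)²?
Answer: -40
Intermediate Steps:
z(I, c) = 4*I² (z(I, c) = (2*I)² = 4*I²)
n(u) = 10
-4*n(-93) = -4*10 = -40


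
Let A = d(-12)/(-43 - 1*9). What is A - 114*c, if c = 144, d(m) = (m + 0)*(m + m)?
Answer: -213480/13 ≈ -16422.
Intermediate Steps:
d(m) = 2*m**2 (d(m) = m*(2*m) = 2*m**2)
A = -72/13 (A = (2*(-12)**2)/(-43 - 1*9) = (2*144)/(-43 - 9) = 288/(-52) = 288*(-1/52) = -72/13 ≈ -5.5385)
A - 114*c = -72/13 - 114*144 = -72/13 - 16416 = -213480/13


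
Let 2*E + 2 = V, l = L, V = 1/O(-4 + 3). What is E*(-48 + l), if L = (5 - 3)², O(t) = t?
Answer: 66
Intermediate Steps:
V = -1 (V = 1/(-4 + 3) = 1/(-1) = -1)
L = 4 (L = 2² = 4)
l = 4
E = -3/2 (E = -1 + (½)*(-1) = -1 - ½ = -3/2 ≈ -1.5000)
E*(-48 + l) = -3*(-48 + 4)/2 = -3/2*(-44) = 66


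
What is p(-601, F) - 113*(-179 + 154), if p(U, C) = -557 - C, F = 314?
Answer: 1954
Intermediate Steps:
p(-601, F) - 113*(-179 + 154) = (-557 - 1*314) - 113*(-179 + 154) = (-557 - 314) - 113*(-25) = -871 - 1*(-2825) = -871 + 2825 = 1954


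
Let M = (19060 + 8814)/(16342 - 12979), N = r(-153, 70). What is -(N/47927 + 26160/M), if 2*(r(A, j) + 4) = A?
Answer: -383311576573/121447018 ≈ -3156.2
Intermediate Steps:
r(A, j) = -4 + A/2
N = -161/2 (N = -4 + (½)*(-153) = -4 - 153/2 = -161/2 ≈ -80.500)
M = 27874/3363 ≈ 8.2884
-(N/47927 + 26160/M) = -(-161/2/47927 + 26160/(27874/3363)) = -(-161/2*1/47927 + 26160*(3363/27874)) = -(-161/95854 + 43988040/13937) = -1*383311576573/121447018 = -383311576573/121447018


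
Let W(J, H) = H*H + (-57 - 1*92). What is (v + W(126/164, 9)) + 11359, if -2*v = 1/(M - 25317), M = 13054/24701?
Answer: 14121476749567/1250684326 ≈ 11291.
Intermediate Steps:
M = 13054/24701 (M = 13054*(1/24701) = 13054/24701 ≈ 0.52848)
v = 24701/1250684326 (v = -1/(2*(13054/24701 - 25317)) = -1/(2*(-625342163/24701)) = -1/2*(-24701/625342163) = 24701/1250684326 ≈ 1.9750e-5)
W(J, H) = -149 + H**2 (W(J, H) = H**2 + (-57 - 92) = H**2 - 149 = -149 + H**2)
(v + W(126/164, 9)) + 11359 = (24701/1250684326 + (-149 + 9**2)) + 11359 = (24701/1250684326 + (-149 + 81)) + 11359 = (24701/1250684326 - 68) + 11359 = -85046509467/1250684326 + 11359 = 14121476749567/1250684326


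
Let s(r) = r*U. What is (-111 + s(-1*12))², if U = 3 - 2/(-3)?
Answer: 24025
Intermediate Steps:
U = 11/3 (U = 3 - 2*(-⅓) = 3 + ⅔ = 11/3 ≈ 3.6667)
s(r) = 11*r/3 (s(r) = r*(11/3) = 11*r/3)
(-111 + s(-1*12))² = (-111 + 11*(-1*12)/3)² = (-111 + (11/3)*(-12))² = (-111 - 44)² = (-155)² = 24025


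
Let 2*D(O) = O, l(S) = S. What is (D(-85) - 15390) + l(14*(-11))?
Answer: -31173/2 ≈ -15587.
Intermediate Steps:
D(O) = O/2
(D(-85) - 15390) + l(14*(-11)) = ((½)*(-85) - 15390) + 14*(-11) = (-85/2 - 15390) - 154 = -30865/2 - 154 = -31173/2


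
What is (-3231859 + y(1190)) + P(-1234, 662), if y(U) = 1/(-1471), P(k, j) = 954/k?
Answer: -2933258553697/907607 ≈ -3.2319e+6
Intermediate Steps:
y(U) = -1/1471
(-3231859 + y(1190)) + P(-1234, 662) = (-3231859 - 1/1471) + 954/(-1234) = -4754064590/1471 + 954*(-1/1234) = -4754064590/1471 - 477/617 = -2933258553697/907607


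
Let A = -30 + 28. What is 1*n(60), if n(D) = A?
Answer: -2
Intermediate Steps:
A = -2
n(D) = -2
1*n(60) = 1*(-2) = -2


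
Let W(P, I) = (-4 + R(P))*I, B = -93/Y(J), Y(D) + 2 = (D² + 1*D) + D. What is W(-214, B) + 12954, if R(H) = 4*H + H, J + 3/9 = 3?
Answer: 1058307/47 ≈ 22517.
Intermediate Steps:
J = 8/3 (J = -⅓ + 3 = 8/3 ≈ 2.6667)
Y(D) = -2 + D² + 2*D (Y(D) = -2 + ((D² + 1*D) + D) = -2 + ((D² + D) + D) = -2 + ((D + D²) + D) = -2 + (D² + 2*D) = -2 + D² + 2*D)
R(H) = 5*H
B = -837/94 (B = -93/(-2 + (8/3)² + 2*(8/3)) = -93/(-2 + 64/9 + 16/3) = -93/94/9 = -93*9/94 = -837/94 ≈ -8.9043)
W(P, I) = I*(-4 + 5*P) (W(P, I) = (-4 + 5*P)*I = I*(-4 + 5*P))
W(-214, B) + 12954 = -837*(-4 + 5*(-214))/94 + 12954 = -837*(-4 - 1070)/94 + 12954 = -837/94*(-1074) + 12954 = 449469/47 + 12954 = 1058307/47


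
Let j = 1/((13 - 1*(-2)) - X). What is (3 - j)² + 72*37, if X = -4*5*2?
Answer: 8085496/3025 ≈ 2672.9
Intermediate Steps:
X = -40 (X = -20*2 = -40)
j = 1/55 (j = 1/((13 - 1*(-2)) - 1*(-40)) = 1/((13 + 2) + 40) = 1/(15 + 40) = 1/55 ≈ 0.018182)
(3 - j)² + 72*37 = (3 - 1*1/55)² + 72*37 = (3 - 1/55)² + 2664 = (164/55)² + 2664 = 26896/3025 + 2664 = 8085496/3025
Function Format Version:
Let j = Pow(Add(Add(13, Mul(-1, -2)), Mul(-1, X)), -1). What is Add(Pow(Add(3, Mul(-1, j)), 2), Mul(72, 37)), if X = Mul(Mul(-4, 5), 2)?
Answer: Rational(8085496, 3025) ≈ 2672.9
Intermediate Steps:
X = -40 (X = Mul(-20, 2) = -40)
j = Rational(1, 55) (j = Pow(Add(Add(13, Mul(-1, -2)), Mul(-1, -40)), -1) = Pow(Add(Add(13, 2), 40), -1) = Pow(Add(15, 40), -1) = Pow(55, -1) = Rational(1, 55) ≈ 0.018182)
Add(Pow(Add(3, Mul(-1, j)), 2), Mul(72, 37)) = Add(Pow(Add(3, Mul(-1, Rational(1, 55))), 2), Mul(72, 37)) = Add(Pow(Add(3, Rational(-1, 55)), 2), 2664) = Add(Pow(Rational(164, 55), 2), 2664) = Add(Rational(26896, 3025), 2664) = Rational(8085496, 3025)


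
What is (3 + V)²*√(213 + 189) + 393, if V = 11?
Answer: 393 + 196*√402 ≈ 4322.8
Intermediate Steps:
(3 + V)²*√(213 + 189) + 393 = (3 + 11)²*√(213 + 189) + 393 = 14²*√402 + 393 = 196*√402 + 393 = 393 + 196*√402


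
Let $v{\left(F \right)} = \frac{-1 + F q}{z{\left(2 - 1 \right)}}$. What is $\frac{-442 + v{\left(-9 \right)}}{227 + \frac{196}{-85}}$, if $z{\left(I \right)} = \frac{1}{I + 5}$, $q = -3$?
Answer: $- \frac{24310}{19099} \approx -1.2728$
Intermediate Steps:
$z{\left(I \right)} = \frac{1}{5 + I}$
$v{\left(F \right)} = -6 - 18 F$ ($v{\left(F \right)} = \frac{-1 + F \left(-3\right)}{\frac{1}{5 + \left(2 - 1\right)}} = \frac{-1 - 3 F}{\frac{1}{5 + \left(2 - 1\right)}} = \frac{-1 - 3 F}{\frac{1}{5 + 1}} = \frac{-1 - 3 F}{\frac{1}{6}} = \left(-1 - 3 F\right) \frac{1}{\frac{1}{6}} = \left(-1 - 3 F\right) 6 = -6 - 18 F$)
$\frac{-442 + v{\left(-9 \right)}}{227 + \frac{196}{-85}} = \frac{-442 - -156}{227 + \frac{196}{-85}} = \frac{-442 + \left(-6 + 162\right)}{227 + 196 \left(- \frac{1}{85}\right)} = \frac{-442 + 156}{227 - \frac{196}{85}} = - \frac{286}{\frac{19099}{85}} = \left(-286\right) \frac{85}{19099} = - \frac{24310}{19099}$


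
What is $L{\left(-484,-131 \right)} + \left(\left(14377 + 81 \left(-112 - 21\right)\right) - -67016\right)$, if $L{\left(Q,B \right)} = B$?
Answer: $70489$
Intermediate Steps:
$L{\left(-484,-131 \right)} + \left(\left(14377 + 81 \left(-112 - 21\right)\right) - -67016\right) = -131 + \left(\left(14377 + 81 \left(-112 - 21\right)\right) - -67016\right) = -131 + \left(\left(14377 + 81 \left(-133\right)\right) + 67016\right) = -131 + \left(\left(14377 - 10773\right) + 67016\right) = -131 + \left(3604 + 67016\right) = -131 + 70620 = 70489$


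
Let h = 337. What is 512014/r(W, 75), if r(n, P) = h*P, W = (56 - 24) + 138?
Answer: 512014/25275 ≈ 20.258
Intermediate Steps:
W = 170 (W = 32 + 138 = 170)
r(n, P) = 337*P
512014/r(W, 75) = 512014/((337*75)) = 512014/25275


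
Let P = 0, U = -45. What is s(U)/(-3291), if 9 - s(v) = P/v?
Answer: -3/1097 ≈ -0.0027347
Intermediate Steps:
s(v) = 9 (s(v) = 9 - 0/v = 9 - 1*0 = 9 + 0 = 9)
s(U)/(-3291) = 9/(-3291) = 9*(-1/3291) = -3/1097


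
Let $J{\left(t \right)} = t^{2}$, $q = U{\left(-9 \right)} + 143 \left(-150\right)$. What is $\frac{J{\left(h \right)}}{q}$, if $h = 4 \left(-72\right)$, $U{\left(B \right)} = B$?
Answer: $- \frac{27648}{7153} \approx -3.8652$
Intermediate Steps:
$h = -288$
$q = -21459$ ($q = -9 + 143 \left(-150\right) = -9 - 21450 = -21459$)
$\frac{J{\left(h \right)}}{q} = \frac{\left(-288\right)^{2}}{-21459} = 82944 \left(- \frac{1}{21459}\right) = - \frac{27648}{7153}$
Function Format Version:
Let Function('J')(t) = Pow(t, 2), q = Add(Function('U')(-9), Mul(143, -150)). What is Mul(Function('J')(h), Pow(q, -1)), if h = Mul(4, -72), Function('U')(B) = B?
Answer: Rational(-27648, 7153) ≈ -3.8652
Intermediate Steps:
h = -288
q = -21459 (q = Add(-9, Mul(143, -150)) = Add(-9, -21450) = -21459)
Mul(Function('J')(h), Pow(q, -1)) = Mul(Pow(-288, 2), Pow(-21459, -1)) = Mul(82944, Rational(-1, 21459)) = Rational(-27648, 7153)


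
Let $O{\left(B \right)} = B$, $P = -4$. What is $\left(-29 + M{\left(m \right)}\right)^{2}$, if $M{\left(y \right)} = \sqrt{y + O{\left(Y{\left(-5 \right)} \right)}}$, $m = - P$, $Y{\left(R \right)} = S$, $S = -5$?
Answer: $\left(29 - i\right)^{2} \approx 840.0 - 58.0 i$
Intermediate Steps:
$Y{\left(R \right)} = -5$
$m = 4$ ($m = \left(-1\right) \left(-4\right) = 4$)
$M{\left(y \right)} = \sqrt{-5 + y}$ ($M{\left(y \right)} = \sqrt{y - 5} = \sqrt{-5 + y}$)
$\left(-29 + M{\left(m \right)}\right)^{2} = \left(-29 + \sqrt{-5 + 4}\right)^{2} = \left(-29 + \sqrt{-1}\right)^{2} = \left(-29 + i\right)^{2}$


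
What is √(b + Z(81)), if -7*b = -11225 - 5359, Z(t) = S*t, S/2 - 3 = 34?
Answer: √409794/7 ≈ 91.450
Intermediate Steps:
S = 74 (S = 6 + 2*34 = 6 + 68 = 74)
Z(t) = 74*t
b = 16584/7 (b = -(-11225 - 5359)/7 = -⅐*(-16584) = 16584/7 ≈ 2369.1)
√(b + Z(81)) = √(16584/7 + 74*81) = √(16584/7 + 5994) = √(58542/7) = √409794/7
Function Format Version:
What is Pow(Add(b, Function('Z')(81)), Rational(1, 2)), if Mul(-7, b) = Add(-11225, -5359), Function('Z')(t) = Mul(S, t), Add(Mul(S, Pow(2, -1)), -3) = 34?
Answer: Mul(Rational(1, 7), Pow(409794, Rational(1, 2))) ≈ 91.450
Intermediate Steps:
S = 74 (S = Add(6, Mul(2, 34)) = Add(6, 68) = 74)
Function('Z')(t) = Mul(74, t)
b = Rational(16584, 7) (b = Mul(Rational(-1, 7), Add(-11225, -5359)) = Mul(Rational(-1, 7), -16584) = Rational(16584, 7) ≈ 2369.1)
Pow(Add(b, Function('Z')(81)), Rational(1, 2)) = Pow(Add(Rational(16584, 7), Mul(74, 81)), Rational(1, 2)) = Pow(Add(Rational(16584, 7), 5994), Rational(1, 2)) = Pow(Rational(58542, 7), Rational(1, 2)) = Mul(Rational(1, 7), Pow(409794, Rational(1, 2)))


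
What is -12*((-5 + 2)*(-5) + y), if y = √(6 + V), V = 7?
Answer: -180 - 12*√13 ≈ -223.27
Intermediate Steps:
y = √13 (y = √(6 + 7) = √13 ≈ 3.6056)
-12*((-5 + 2)*(-5) + y) = -12*((-5 + 2)*(-5) + √13) = -12*(-3*(-5) + √13) = -12*(15 + √13) = -180 - 12*√13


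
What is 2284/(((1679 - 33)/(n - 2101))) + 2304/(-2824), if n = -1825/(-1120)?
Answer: -94813361505/32538128 ≈ -2913.9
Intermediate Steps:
n = 365/224 (n = -1825*(-1/1120) = 365/224 ≈ 1.6295)
2284/(((1679 - 33)/(n - 2101))) + 2304/(-2824) = 2284/(((1679 - 33)/(365/224 - 2101))) + 2304/(-2824) = 2284/((1646/(-470259/224))) + 2304*(-1/2824) = 2284/((1646*(-224/470259))) - 288/353 = 2284/(-368704/470259) - 288/353 = 2284*(-470259/368704) - 288/353 = -268517889/92176 - 288/353 = -94813361505/32538128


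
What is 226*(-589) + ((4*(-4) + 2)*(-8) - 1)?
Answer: -133003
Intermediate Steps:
226*(-589) + ((4*(-4) + 2)*(-8) - 1) = -133114 + ((-16 + 2)*(-8) - 1) = -133114 + (-14*(-8) - 1) = -133114 + (112 - 1) = -133114 + 111 = -133003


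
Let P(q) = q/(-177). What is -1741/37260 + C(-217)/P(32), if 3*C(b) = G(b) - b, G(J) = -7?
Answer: -57713389/149040 ≈ -387.23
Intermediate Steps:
C(b) = -7/3 - b/3 (C(b) = (-7 - b)/3 = -7/3 - b/3)
P(q) = -q/177 (P(q) = q*(-1/177) = -q/177)
-1741/37260 + C(-217)/P(32) = -1741/37260 + (-7/3 - ⅓*(-217))/((-1/177*32)) = -1741*1/37260 + (-7/3 + 217/3)/(-32/177) = -1741/37260 + 70*(-177/32) = -1741/37260 - 6195/16 = -57713389/149040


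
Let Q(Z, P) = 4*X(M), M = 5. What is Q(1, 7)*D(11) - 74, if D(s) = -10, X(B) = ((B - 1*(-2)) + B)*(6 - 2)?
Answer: -1994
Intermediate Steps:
X(B) = 8 + 8*B (X(B) = ((B + 2) + B)*4 = ((2 + B) + B)*4 = (2 + 2*B)*4 = 8 + 8*B)
Q(Z, P) = 192 (Q(Z, P) = 4*(8 + 8*5) = 4*(8 + 40) = 4*48 = 192)
Q(1, 7)*D(11) - 74 = 192*(-10) - 74 = -1920 - 74 = -1994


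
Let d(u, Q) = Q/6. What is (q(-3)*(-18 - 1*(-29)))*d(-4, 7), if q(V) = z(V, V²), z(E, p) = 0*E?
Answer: 0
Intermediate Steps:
d(u, Q) = Q/6 (d(u, Q) = Q*(⅙) = Q/6)
z(E, p) = 0
q(V) = 0
(q(-3)*(-18 - 1*(-29)))*d(-4, 7) = (0*(-18 - 1*(-29)))*((⅙)*7) = (0*(-18 + 29))*(7/6) = (0*11)*(7/6) = 0*(7/6) = 0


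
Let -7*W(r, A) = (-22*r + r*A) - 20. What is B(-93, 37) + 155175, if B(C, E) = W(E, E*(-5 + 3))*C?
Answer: 754029/7 ≈ 1.0772e+5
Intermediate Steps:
W(r, A) = 20/7 + 22*r/7 - A*r/7 (W(r, A) = -((-22*r + r*A) - 20)/7 = -((-22*r + A*r) - 20)/7 = -(-20 - 22*r + A*r)/7 = 20/7 + 22*r/7 - A*r/7)
B(C, E) = C*(20/7 + 2*E²/7 + 22*E/7) (B(C, E) = (20/7 + 22*E/7 - E*(-5 + 3)*E/7)*C = (20/7 + 22*E/7 - E*(-2)*E/7)*C = (20/7 + 22*E/7 - (-2*E)*E/7)*C = (20/7 + 22*E/7 + 2*E²/7)*C = (20/7 + 2*E²/7 + 22*E/7)*C = C*(20/7 + 2*E²/7 + 22*E/7))
B(-93, 37) + 155175 = (2/7)*(-93)*(10 + 37² + 11*37) + 155175 = (2/7)*(-93)*(10 + 1369 + 407) + 155175 = (2/7)*(-93)*1786 + 155175 = -332196/7 + 155175 = 754029/7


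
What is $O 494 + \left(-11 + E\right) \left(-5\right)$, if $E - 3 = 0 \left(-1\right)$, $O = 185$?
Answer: $91430$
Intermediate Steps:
$E = 3$ ($E = 3 + 0 \left(-1\right) = 3 + 0 = 3$)
$O 494 + \left(-11 + E\right) \left(-5\right) = 185 \cdot 494 + \left(-11 + 3\right) \left(-5\right) = 91390 - -40 = 91390 + 40 = 91430$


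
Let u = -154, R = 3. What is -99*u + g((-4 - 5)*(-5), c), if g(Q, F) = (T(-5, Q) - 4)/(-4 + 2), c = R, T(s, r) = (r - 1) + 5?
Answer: 30447/2 ≈ 15224.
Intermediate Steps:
T(s, r) = 4 + r (T(s, r) = (-1 + r) + 5 = 4 + r)
c = 3
g(Q, F) = -Q/2 (g(Q, F) = ((4 + Q) - 4)/(-4 + 2) = Q/(-2) = Q*(-½) = -Q/2)
-99*u + g((-4 - 5)*(-5), c) = -99*(-154) - (-4 - 5)*(-5)/2 = 15246 - (-9)*(-5)/2 = 15246 - ½*45 = 15246 - 45/2 = 30447/2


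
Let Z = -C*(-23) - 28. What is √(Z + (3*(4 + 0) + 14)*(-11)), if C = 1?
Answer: I*√291 ≈ 17.059*I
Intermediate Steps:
Z = -5 (Z = -1*1*(-23) - 28 = -1*(-23) - 28 = 23 - 28 = -5)
√(Z + (3*(4 + 0) + 14)*(-11)) = √(-5 + (3*(4 + 0) + 14)*(-11)) = √(-5 + (3*4 + 14)*(-11)) = √(-5 + (12 + 14)*(-11)) = √(-5 + 26*(-11)) = √(-5 - 286) = √(-291) = I*√291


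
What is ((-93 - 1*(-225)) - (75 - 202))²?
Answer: 67081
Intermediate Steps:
((-93 - 1*(-225)) - (75 - 202))² = ((-93 + 225) - 1*(-127))² = (132 + 127)² = 259² = 67081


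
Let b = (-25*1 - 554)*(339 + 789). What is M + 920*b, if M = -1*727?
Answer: -600863767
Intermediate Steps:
M = -727
b = -653112 (b = (-25 - 554)*1128 = -579*1128 = -653112)
M + 920*b = -727 + 920*(-653112) = -727 - 600863040 = -600863767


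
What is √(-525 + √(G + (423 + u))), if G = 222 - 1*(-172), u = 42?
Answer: √(-525 + √859) ≈ 22.264*I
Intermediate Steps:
G = 394 (G = 222 + 172 = 394)
√(-525 + √(G + (423 + u))) = √(-525 + √(394 + (423 + 42))) = √(-525 + √(394 + 465)) = √(-525 + √859)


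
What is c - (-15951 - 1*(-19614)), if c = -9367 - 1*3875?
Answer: -16905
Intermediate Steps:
c = -13242 (c = -9367 - 3875 = -13242)
c - (-15951 - 1*(-19614)) = -13242 - (-15951 - 1*(-19614)) = -13242 - (-15951 + 19614) = -13242 - 1*3663 = -13242 - 3663 = -16905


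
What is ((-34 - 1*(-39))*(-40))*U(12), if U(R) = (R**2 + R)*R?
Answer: -374400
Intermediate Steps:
U(R) = R*(R + R**2) (U(R) = (R + R**2)*R = R*(R + R**2))
((-34 - 1*(-39))*(-40))*U(12) = ((-34 - 1*(-39))*(-40))*(12**2*(1 + 12)) = ((-34 + 39)*(-40))*(144*13) = (5*(-40))*1872 = -200*1872 = -374400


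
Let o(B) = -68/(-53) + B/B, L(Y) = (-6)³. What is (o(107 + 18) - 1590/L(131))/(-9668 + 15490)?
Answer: 18401/11108376 ≈ 0.0016565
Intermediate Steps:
L(Y) = -216
o(B) = 121/53 (o(B) = -68*(-1/53) + 1 = 68/53 + 1 = 121/53)
(o(107 + 18) - 1590/L(131))/(-9668 + 15490) = (121/53 - 1590/(-216))/(-9668 + 15490) = (121/53 - 1590*(-1/216))/5822 = (121/53 + 265/36)*(1/5822) = (18401/1908)*(1/5822) = 18401/11108376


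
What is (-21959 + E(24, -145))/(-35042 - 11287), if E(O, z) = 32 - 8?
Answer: 21935/46329 ≈ 0.47346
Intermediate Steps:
E(O, z) = 24
(-21959 + E(24, -145))/(-35042 - 11287) = (-21959 + 24)/(-35042 - 11287) = -21935/(-46329) = -21935*(-1/46329) = 21935/46329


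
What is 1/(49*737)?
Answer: 1/36113 ≈ 2.7691e-5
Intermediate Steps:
1/(49*737) = 1/36113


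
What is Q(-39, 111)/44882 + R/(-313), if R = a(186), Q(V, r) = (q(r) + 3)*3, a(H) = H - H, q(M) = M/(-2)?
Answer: -315/89764 ≈ -0.0035092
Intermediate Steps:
q(M) = -M/2 (q(M) = M*(-½) = -M/2)
a(H) = 0
Q(V, r) = 9 - 3*r/2 (Q(V, r) = (-r/2 + 3)*3 = (3 - r/2)*3 = 9 - 3*r/2)
R = 0
Q(-39, 111)/44882 + R/(-313) = (9 - 3/2*111)/44882 + 0/(-313) = (9 - 333/2)*(1/44882) + 0*(-1/313) = -315/2*1/44882 + 0 = -315/89764 + 0 = -315/89764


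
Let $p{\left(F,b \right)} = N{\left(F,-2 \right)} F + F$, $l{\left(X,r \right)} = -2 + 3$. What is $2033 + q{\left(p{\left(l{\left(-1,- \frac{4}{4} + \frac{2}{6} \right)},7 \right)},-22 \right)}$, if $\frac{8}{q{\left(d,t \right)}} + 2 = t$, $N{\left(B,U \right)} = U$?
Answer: $\frac{6098}{3} \approx 2032.7$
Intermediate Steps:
$l{\left(X,r \right)} = 1$
$p{\left(F,b \right)} = - F$ ($p{\left(F,b \right)} = - 2 F + F = - F$)
$q{\left(d,t \right)} = \frac{8}{-2 + t}$
$2033 + q{\left(p{\left(l{\left(-1,- \frac{4}{4} + \frac{2}{6} \right)},7 \right)},-22 \right)} = 2033 + \frac{8}{-2 - 22} = 2033 + \frac{8}{-24} = 2033 + 8 \left(- \frac{1}{24}\right) = 2033 - \frac{1}{3} = \frac{6098}{3}$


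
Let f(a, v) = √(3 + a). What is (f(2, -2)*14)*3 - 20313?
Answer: -20313 + 42*√5 ≈ -20219.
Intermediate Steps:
(f(2, -2)*14)*3 - 20313 = (√(3 + 2)*14)*3 - 20313 = (√5*14)*3 - 20313 = (14*√5)*3 - 20313 = 42*√5 - 20313 = -20313 + 42*√5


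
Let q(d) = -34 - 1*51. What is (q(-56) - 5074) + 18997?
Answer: 13838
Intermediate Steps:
q(d) = -85 (q(d) = -34 - 51 = -85)
(q(-56) - 5074) + 18997 = (-85 - 5074) + 18997 = -5159 + 18997 = 13838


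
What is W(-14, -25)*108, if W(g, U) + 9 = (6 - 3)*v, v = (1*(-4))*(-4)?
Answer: 4212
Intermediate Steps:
v = 16 (v = -4*(-4) = 16)
W(g, U) = 39 (W(g, U) = -9 + (6 - 3)*16 = -9 + 3*16 = -9 + 48 = 39)
W(-14, -25)*108 = 39*108 = 4212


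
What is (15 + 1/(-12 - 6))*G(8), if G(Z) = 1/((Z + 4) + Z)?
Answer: 269/360 ≈ 0.74722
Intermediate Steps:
G(Z) = 1/(4 + 2*Z) (G(Z) = 1/((4 + Z) + Z) = 1/(4 + 2*Z))
(15 + 1/(-12 - 6))*G(8) = (15 + 1/(-12 - 6))*(1/(2*(2 + 8))) = (15 + 1/(-18))*((1/2)/10) = (15 - 1/18)*((1/2)*(1/10)) = (269/18)*(1/20) = 269/360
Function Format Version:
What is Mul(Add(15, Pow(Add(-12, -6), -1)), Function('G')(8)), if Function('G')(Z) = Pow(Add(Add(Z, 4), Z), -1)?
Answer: Rational(269, 360) ≈ 0.74722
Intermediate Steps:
Function('G')(Z) = Pow(Add(4, Mul(2, Z)), -1) (Function('G')(Z) = Pow(Add(Add(4, Z), Z), -1) = Pow(Add(4, Mul(2, Z)), -1))
Mul(Add(15, Pow(Add(-12, -6), -1)), Function('G')(8)) = Mul(Add(15, Pow(Add(-12, -6), -1)), Mul(Rational(1, 2), Pow(Add(2, 8), -1))) = Mul(Add(15, Pow(-18, -1)), Mul(Rational(1, 2), Pow(10, -1))) = Mul(Add(15, Rational(-1, 18)), Mul(Rational(1, 2), Rational(1, 10))) = Mul(Rational(269, 18), Rational(1, 20)) = Rational(269, 360)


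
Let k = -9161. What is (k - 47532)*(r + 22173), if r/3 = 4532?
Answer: -2027851917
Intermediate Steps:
r = 13596 (r = 3*4532 = 13596)
(k - 47532)*(r + 22173) = (-9161 - 47532)*(13596 + 22173) = -56693*35769 = -2027851917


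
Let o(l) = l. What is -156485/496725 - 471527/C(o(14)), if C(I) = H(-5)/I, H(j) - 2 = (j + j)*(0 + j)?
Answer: -327907762427/2582970 ≈ -1.2695e+5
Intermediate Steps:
H(j) = 2 + 2*j² (H(j) = 2 + (j + j)*(0 + j) = 2 + (2*j)*j = 2 + 2*j²)
C(I) = 52/I (C(I) = (2 + 2*(-5)²)/I = (2 + 2*25)/I = (2 + 50)/I = 52/I)
-156485/496725 - 471527/C(o(14)) = -156485/496725 - 471527/(52/14) = -156485*1/496725 - 471527/(52*(1/14)) = -31297/99345 - 471527/26/7 = -31297/99345 - 471527*7/26 = -31297/99345 - 3300689/26 = -327907762427/2582970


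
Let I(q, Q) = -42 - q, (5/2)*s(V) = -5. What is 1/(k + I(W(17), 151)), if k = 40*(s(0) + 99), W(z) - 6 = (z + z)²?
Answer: 1/2676 ≈ 0.00037369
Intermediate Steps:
s(V) = -2 (s(V) = (⅖)*(-5) = -2)
W(z) = 6 + 4*z² (W(z) = 6 + (z + z)² = 6 + (2*z)² = 6 + 4*z²)
k = 3880 (k = 40*(-2 + 99) = 40*97 = 3880)
1/(k + I(W(17), 151)) = 1/(3880 + (-42 - (6 + 4*17²))) = 1/(3880 + (-42 - (6 + 4*289))) = 1/(3880 + (-42 - (6 + 1156))) = 1/(3880 + (-42 - 1*1162)) = 1/(3880 + (-42 - 1162)) = 1/(3880 - 1204) = 1/2676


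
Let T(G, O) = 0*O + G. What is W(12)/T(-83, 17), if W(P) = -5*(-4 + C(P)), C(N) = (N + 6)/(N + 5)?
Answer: -250/1411 ≈ -0.17718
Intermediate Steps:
C(N) = (6 + N)/(5 + N)
W(P) = 20 - 5*(6 + P)/(5 + P) (W(P) = -5*(-4 + (6 + P)/(5 + P)) = 20 - 5*(6 + P)/(5 + P))
T(G, O) = G (T(G, O) = 0 + G = G)
W(12)/T(-83, 17) = (5*(14 + 3*12)/(5 + 12))/(-83) = (5*(14 + 36)/17)*(-1/83) = (5*(1/17)*50)*(-1/83) = (250/17)*(-1/83) = -250/1411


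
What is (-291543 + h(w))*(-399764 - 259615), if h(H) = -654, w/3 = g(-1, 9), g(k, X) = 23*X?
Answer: 192668565663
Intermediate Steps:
w = 621 (w = 3*(23*9) = 3*207 = 621)
(-291543 + h(w))*(-399764 - 259615) = (-291543 - 654)*(-399764 - 259615) = -292197*(-659379) = 192668565663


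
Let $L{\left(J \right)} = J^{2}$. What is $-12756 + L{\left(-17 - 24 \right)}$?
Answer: $-11075$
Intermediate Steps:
$-12756 + L{\left(-17 - 24 \right)} = -12756 + \left(-17 - 24\right)^{2} = -12756 + \left(-41\right)^{2} = -12756 + 1681 = -11075$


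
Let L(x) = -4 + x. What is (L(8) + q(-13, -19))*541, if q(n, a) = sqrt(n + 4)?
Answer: 2164 + 1623*I ≈ 2164.0 + 1623.0*I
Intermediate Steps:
q(n, a) = sqrt(4 + n)
(L(8) + q(-13, -19))*541 = ((-4 + 8) + sqrt(4 - 13))*541 = (4 + sqrt(-9))*541 = (4 + 3*I)*541 = 2164 + 1623*I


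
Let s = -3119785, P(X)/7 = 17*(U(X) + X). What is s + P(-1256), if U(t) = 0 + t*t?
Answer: 184457535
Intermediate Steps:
U(t) = t**2 (U(t) = 0 + t**2 = t**2)
P(X) = 119*X + 119*X**2 (P(X) = 7*(17*(X**2 + X)) = 7*(17*(X + X**2)) = 7*(17*X + 17*X**2) = 119*X + 119*X**2)
s + P(-1256) = -3119785 + 119*(-1256)*(1 - 1256) = -3119785 + 119*(-1256)*(-1255) = -3119785 + 187577320 = 184457535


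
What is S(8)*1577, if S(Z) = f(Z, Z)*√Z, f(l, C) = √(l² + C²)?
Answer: 50464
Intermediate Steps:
f(l, C) = √(C² + l²)
S(Z) = √2*√Z*√(Z²) (S(Z) = √(Z² + Z²)*√Z = √(2*Z²)*√Z = (√2*√(Z²))*√Z = √2*√Z*√(Z²))
S(8)*1577 = (√2*√8*√(8²))*1577 = (√2*(2*√2)*√64)*1577 = (√2*(2*√2)*8)*1577 = 32*1577 = 50464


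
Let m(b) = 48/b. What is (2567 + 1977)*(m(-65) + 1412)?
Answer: 416830208/65 ≈ 6.4128e+6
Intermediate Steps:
(2567 + 1977)*(m(-65) + 1412) = (2567 + 1977)*(48/(-65) + 1412) = 4544*(48*(-1/65) + 1412) = 4544*(-48/65 + 1412) = 4544*(91732/65) = 416830208/65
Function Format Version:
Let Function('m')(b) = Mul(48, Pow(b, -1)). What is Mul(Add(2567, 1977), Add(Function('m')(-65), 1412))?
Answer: Rational(416830208, 65) ≈ 6.4128e+6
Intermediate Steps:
Mul(Add(2567, 1977), Add(Function('m')(-65), 1412)) = Mul(Add(2567, 1977), Add(Mul(48, Pow(-65, -1)), 1412)) = Mul(4544, Add(Mul(48, Rational(-1, 65)), 1412)) = Mul(4544, Add(Rational(-48, 65), 1412)) = Mul(4544, Rational(91732, 65)) = Rational(416830208, 65)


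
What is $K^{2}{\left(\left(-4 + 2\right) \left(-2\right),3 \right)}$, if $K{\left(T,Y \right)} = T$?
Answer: $16$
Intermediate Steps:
$K^{2}{\left(\left(-4 + 2\right) \left(-2\right),3 \right)} = \left(\left(-4 + 2\right) \left(-2\right)\right)^{2} = \left(\left(-2\right) \left(-2\right)\right)^{2} = 4^{2} = 16$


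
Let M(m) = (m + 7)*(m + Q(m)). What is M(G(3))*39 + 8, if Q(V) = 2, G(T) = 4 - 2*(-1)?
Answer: 4064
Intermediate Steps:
G(T) = 6 (G(T) = 4 + 2 = 6)
M(m) = (2 + m)*(7 + m) (M(m) = (m + 7)*(m + 2) = (7 + m)*(2 + m) = (2 + m)*(7 + m))
M(G(3))*39 + 8 = (14 + 6² + 9*6)*39 + 8 = (14 + 36 + 54)*39 + 8 = 104*39 + 8 = 4056 + 8 = 4064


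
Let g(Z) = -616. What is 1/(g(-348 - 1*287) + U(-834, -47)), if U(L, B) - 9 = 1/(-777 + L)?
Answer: -1611/977878 ≈ -0.0016474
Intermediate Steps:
U(L, B) = 9 + 1/(-777 + L)
1/(g(-348 - 1*287) + U(-834, -47)) = 1/(-616 + (-6992 + 9*(-834))/(-777 - 834)) = 1/(-616 + (-6992 - 7506)/(-1611)) = 1/(-616 - 1/1611*(-14498)) = 1/(-616 + 14498/1611) = 1/(-977878/1611) = -1611/977878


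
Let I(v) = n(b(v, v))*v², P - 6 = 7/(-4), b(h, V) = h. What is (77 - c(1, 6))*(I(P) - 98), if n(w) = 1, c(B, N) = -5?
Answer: -52439/8 ≈ -6554.9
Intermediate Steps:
P = 17/4 (P = 6 + 7/(-4) = 6 + 7*(-¼) = 6 - 7/4 = 17/4 ≈ 4.2500)
I(v) = v² (I(v) = 1*v² = v²)
(77 - c(1, 6))*(I(P) - 98) = (77 - 1*(-5))*((17/4)² - 98) = (77 + 5)*(289/16 - 98) = 82*(-1279/16) = -52439/8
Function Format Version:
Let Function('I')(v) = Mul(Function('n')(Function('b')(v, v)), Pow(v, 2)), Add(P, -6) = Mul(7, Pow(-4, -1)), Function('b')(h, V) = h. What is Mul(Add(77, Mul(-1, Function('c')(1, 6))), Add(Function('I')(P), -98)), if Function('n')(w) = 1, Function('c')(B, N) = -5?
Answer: Rational(-52439, 8) ≈ -6554.9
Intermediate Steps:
P = Rational(17, 4) (P = Add(6, Mul(7, Pow(-4, -1))) = Add(6, Mul(7, Rational(-1, 4))) = Add(6, Rational(-7, 4)) = Rational(17, 4) ≈ 4.2500)
Function('I')(v) = Pow(v, 2) (Function('I')(v) = Mul(1, Pow(v, 2)) = Pow(v, 2))
Mul(Add(77, Mul(-1, Function('c')(1, 6))), Add(Function('I')(P), -98)) = Mul(Add(77, Mul(-1, -5)), Add(Pow(Rational(17, 4), 2), -98)) = Mul(Add(77, 5), Add(Rational(289, 16), -98)) = Mul(82, Rational(-1279, 16)) = Rational(-52439, 8)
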